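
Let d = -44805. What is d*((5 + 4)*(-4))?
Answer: 1612980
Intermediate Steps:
d*((5 + 4)*(-4)) = -44805*(5 + 4)*(-4) = -403245*(-4) = -44805*(-36) = 1612980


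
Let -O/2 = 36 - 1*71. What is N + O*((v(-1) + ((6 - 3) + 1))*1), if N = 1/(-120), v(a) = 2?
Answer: 50399/120 ≈ 419.99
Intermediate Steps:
O = 70 (O = -2*(36 - 1*71) = -2*(36 - 71) = -2*(-35) = 70)
N = -1/120 ≈ -0.0083333
N + O*((v(-1) + ((6 - 3) + 1))*1) = -1/120 + 70*((2 + ((6 - 3) + 1))*1) = -1/120 + 70*((2 + (3 + 1))*1) = -1/120 + 70*((2 + 4)*1) = -1/120 + 70*(6*1) = -1/120 + 70*6 = -1/120 + 420 = 50399/120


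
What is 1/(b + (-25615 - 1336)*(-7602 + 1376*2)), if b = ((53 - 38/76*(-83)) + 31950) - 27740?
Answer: 2/261433309 ≈ 7.6501e-9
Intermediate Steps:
b = 8609/2 (b = ((53 - 38*1/76*(-83)) + 31950) - 27740 = ((53 - 1/2*(-83)) + 31950) - 27740 = ((53 + 83/2) + 31950) - 27740 = (189/2 + 31950) - 27740 = 64089/2 - 27740 = 8609/2 ≈ 4304.5)
1/(b + (-25615 - 1336)*(-7602 + 1376*2)) = 1/(8609/2 + (-25615 - 1336)*(-7602 + 1376*2)) = 1/(8609/2 - 26951*(-7602 + 2752)) = 1/(8609/2 - 26951*(-4850)) = 1/(8609/2 + 130712350) = 1/(261433309/2) = 2/261433309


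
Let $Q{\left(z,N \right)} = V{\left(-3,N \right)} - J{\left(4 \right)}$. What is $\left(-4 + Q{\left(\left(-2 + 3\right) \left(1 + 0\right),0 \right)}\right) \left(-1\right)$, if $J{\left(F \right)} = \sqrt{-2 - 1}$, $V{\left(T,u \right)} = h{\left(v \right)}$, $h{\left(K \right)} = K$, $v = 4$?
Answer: $i \sqrt{3} \approx 1.732 i$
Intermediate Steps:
$V{\left(T,u \right)} = 4$
$J{\left(F \right)} = i \sqrt{3}$ ($J{\left(F \right)} = \sqrt{-3} = i \sqrt{3}$)
$Q{\left(z,N \right)} = 4 - i \sqrt{3}$
$\left(-4 + Q{\left(\left(-2 + 3\right) \left(1 + 0\right),0 \right)}\right) \left(-1\right) = \left(-4 + \left(4 - i \sqrt{3}\right)\right) \left(-1\right) = - i \sqrt{3} \left(-1\right) = i \sqrt{3}$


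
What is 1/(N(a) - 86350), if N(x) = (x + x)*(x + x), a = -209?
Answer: 1/88374 ≈ 1.1316e-5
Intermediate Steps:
N(x) = 4*x² (N(x) = (2*x)*(2*x) = 4*x²)
1/(N(a) - 86350) = 1/(4*(-209)² - 86350) = 1/(4*43681 - 86350) = 1/(174724 - 86350) = 1/88374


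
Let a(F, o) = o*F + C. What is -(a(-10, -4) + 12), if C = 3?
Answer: -55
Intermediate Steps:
a(F, o) = 3 + F*o (a(F, o) = o*F + 3 = F*o + 3 = 3 + F*o)
-(a(-10, -4) + 12) = -((3 - 10*(-4)) + 12) = -((3 + 40) + 12) = -(43 + 12) = -1*55 = -55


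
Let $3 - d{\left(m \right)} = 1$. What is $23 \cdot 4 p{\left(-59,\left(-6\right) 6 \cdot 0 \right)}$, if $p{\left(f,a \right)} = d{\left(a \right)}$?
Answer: $184$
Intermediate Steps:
$d{\left(m \right)} = 2$ ($d{\left(m \right)} = 3 - 1 = 2$)
$p{\left(f,a \right)} = 2$
$23 \cdot 4 p{\left(-59,\left(-6\right) 6 \cdot 0 \right)} = 23 \cdot 4 \cdot 2 = 92 \cdot 2 = 184$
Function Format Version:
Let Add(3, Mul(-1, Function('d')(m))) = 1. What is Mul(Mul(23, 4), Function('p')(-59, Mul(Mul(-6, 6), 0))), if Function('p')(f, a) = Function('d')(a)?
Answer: 184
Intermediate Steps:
Function('d')(m) = 2 (Function('d')(m) = Add(3, Mul(-1, 1)) = Add(3, -1) = 2)
Function('p')(f, a) = 2
Mul(Mul(23, 4), Function('p')(-59, Mul(Mul(-6, 6), 0))) = Mul(Mul(23, 4), 2) = Mul(92, 2) = 184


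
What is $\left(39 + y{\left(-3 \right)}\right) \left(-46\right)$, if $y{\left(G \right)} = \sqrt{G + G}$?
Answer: $-1794 - 46 i \sqrt{6} \approx -1794.0 - 112.68 i$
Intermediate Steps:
$y{\left(G \right)} = \sqrt{2} \sqrt{G}$ ($y{\left(G \right)} = \sqrt{2 G} = \sqrt{2} \sqrt{G}$)
$\left(39 + y{\left(-3 \right)}\right) \left(-46\right) = \left(39 + \sqrt{2} \sqrt{-3}\right) \left(-46\right) = \left(39 + \sqrt{2} i \sqrt{3}\right) \left(-46\right) = \left(39 + i \sqrt{6}\right) \left(-46\right) = -1794 - 46 i \sqrt{6}$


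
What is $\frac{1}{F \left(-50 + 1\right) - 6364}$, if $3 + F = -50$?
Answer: $- \frac{1}{3767} \approx -0.00026546$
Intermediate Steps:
$F = -53$ ($F = -3 - 50 = -53$)
$\frac{1}{F \left(-50 + 1\right) - 6364} = \frac{1}{- 53 \left(-50 + 1\right) - 6364} = \frac{1}{\left(-53\right) \left(-49\right) - 6364} = \frac{1}{2597 - 6364} = \frac{1}{-3767} = - \frac{1}{3767}$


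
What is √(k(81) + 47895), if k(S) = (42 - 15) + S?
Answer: √48003 ≈ 219.10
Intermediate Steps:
k(S) = 27 + S
√(k(81) + 47895) = √((27 + 81) + 47895) = √(108 + 47895) = √48003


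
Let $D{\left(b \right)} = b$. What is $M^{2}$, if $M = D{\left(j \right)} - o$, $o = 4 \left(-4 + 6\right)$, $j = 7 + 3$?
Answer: $4$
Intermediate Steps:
$j = 10$
$o = 8$ ($o = 4 \cdot 2 = 8$)
$M = 2$ ($M = 10 - 8 = 2$)
$M^{2} = 2^{2} = 4$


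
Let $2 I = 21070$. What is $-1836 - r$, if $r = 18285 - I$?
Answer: $-9586$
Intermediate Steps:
$I = 10535$ ($I = \frac{1}{2} \cdot 21070 = 10535$)
$r = 7750$ ($r = 18285 - 10535 = 7750$)
$-1836 - r = -1836 - 7750 = -9586$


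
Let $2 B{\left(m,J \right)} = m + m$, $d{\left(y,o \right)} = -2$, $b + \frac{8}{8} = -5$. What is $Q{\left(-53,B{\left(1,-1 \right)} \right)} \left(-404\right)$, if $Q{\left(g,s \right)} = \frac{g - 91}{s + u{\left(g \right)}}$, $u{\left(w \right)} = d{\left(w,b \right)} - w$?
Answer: $\frac{14544}{13} \approx 1118.8$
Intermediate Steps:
$b = -6$ ($b = -1 - 5 = -6$)
$B{\left(m,J \right)} = m$ ($B{\left(m,J \right)} = \frac{m + m}{2} = \frac{2 m}{2} = m$)
$u{\left(w \right)} = -2 - w$
$Q{\left(g,s \right)} = \frac{-91 + g}{-2 + s - g}$ ($Q{\left(g,s \right)} = \frac{g - 91}{s - \left(2 + g\right)} = \frac{-91 + g}{-2 + s - g}$)
$Q{\left(-53,B{\left(1,-1 \right)} \right)} \left(-404\right) = \frac{91 - -53}{2 - 53 - 1} \left(-404\right) = \frac{91 + 53}{2 - 53 - 1} \left(-404\right) = \frac{1}{-52} \cdot 144 \left(-404\right) = \left(- \frac{1}{52}\right) 144 \left(-404\right) = \left(- \frac{36}{13}\right) \left(-404\right) = \frac{14544}{13}$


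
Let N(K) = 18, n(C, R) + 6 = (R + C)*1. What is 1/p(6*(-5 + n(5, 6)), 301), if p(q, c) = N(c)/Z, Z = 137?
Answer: 137/18 ≈ 7.6111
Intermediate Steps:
n(C, R) = -6 + C + R (n(C, R) = -6 + (R + C)*1 = -6 + (C + R)*1 = -6 + (C + R) = -6 + C + R)
p(q, c) = 18/137
1/p(6*(-5 + n(5, 6)), 301) = 1/(18/137) = 137/18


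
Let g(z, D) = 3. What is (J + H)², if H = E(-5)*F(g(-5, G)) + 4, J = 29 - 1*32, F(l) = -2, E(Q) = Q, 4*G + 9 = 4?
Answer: 121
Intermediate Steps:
G = -5/4 (G = -9/4 + (¼)*4 = -9/4 + 1 = -5/4 ≈ -1.2500)
J = -3 (J = 29 - 32 = -3)
H = 14 (H = -5*(-2) + 4 = 10 + 4 = 14)
(J + H)² = (-3 + 14)² = 11² = 121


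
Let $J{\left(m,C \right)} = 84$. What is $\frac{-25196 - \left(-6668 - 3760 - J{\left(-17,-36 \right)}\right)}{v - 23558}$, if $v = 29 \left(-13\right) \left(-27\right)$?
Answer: $\frac{14684}{13379} \approx 1.0975$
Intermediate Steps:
$v = 10179$ ($v = \left(-377\right) \left(-27\right) = 10179$)
$\frac{-25196 - \left(-6668 - 3760 - J{\left(-17,-36 \right)}\right)}{v - 23558} = \frac{-25196 + \left(84 - \left(-6668 - 3760\right)\right)}{10179 - 23558} = \frac{-25196 + \left(84 - \left(-6668 - 3760\right)\right)}{-13379} = \left(-25196 + \left(84 - -10428\right)\right) \left(- \frac{1}{13379}\right) = \left(-25196 + \left(84 + 10428\right)\right) \left(- \frac{1}{13379}\right) = \left(-25196 + 10512\right) \left(- \frac{1}{13379}\right) = \left(-14684\right) \left(- \frac{1}{13379}\right) = \frac{14684}{13379}$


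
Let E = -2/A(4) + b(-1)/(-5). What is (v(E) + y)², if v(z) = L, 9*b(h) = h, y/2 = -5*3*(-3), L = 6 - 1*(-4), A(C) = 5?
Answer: 10000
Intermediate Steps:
L = 10 (L = 6 + 4 = 10)
y = 90 (y = 2*(-5*3*(-3)) = 2*(-15*(-3)) = 2*45 = 90)
b(h) = h/9
E = -17/45 (E = -2/5 + ((⅑)*(-1))/(-5) = -2*⅕ - ⅑*(-⅕) = -⅖ + 1/45 = -17/45 ≈ -0.37778)
v(z) = 10
(v(E) + y)² = (10 + 90)² = 100² = 10000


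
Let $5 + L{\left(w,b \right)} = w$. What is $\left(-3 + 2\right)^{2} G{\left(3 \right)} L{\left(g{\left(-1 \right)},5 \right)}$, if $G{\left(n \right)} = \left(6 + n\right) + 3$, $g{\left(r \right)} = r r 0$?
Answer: $-60$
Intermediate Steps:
$g{\left(r \right)} = 0$ ($g{\left(r \right)} = r^{2} \cdot 0 = 0$)
$L{\left(w,b \right)} = -5 + w$
$G{\left(n \right)} = 9 + n$
$\left(-3 + 2\right)^{2} G{\left(3 \right)} L{\left(g{\left(-1 \right)},5 \right)} = \left(-3 + 2\right)^{2} \left(9 + 3\right) \left(-5 + 0\right) = \left(-1\right)^{2} \cdot 12 \left(-5\right) = 1 \cdot 12 \left(-5\right) = 12 \left(-5\right) = -60$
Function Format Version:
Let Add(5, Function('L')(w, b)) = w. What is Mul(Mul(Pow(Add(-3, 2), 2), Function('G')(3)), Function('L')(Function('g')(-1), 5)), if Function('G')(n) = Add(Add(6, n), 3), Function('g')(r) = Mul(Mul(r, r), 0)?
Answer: -60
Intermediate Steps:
Function('g')(r) = 0 (Function('g')(r) = Mul(Pow(r, 2), 0) = 0)
Function('L')(w, b) = Add(-5, w)
Function('G')(n) = Add(9, n)
Mul(Mul(Pow(Add(-3, 2), 2), Function('G')(3)), Function('L')(Function('g')(-1), 5)) = Mul(Mul(Pow(Add(-3, 2), 2), Add(9, 3)), Add(-5, 0)) = Mul(Mul(Pow(-1, 2), 12), -5) = Mul(Mul(1, 12), -5) = Mul(12, -5) = -60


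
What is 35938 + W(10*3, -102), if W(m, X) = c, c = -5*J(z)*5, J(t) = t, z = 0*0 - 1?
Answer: 35963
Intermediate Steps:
z = -1 (z = 0 - 1 = -1)
c = 25 (c = -5*(-1)*5 = 5*5 = 25)
W(m, X) = 25
35938 + W(10*3, -102) = 35938 + 25 = 35963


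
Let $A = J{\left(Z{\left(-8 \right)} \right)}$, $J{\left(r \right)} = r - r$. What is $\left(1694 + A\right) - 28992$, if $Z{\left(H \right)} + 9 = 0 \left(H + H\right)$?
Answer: $-27298$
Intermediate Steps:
$Z{\left(H \right)} = -9$ ($Z{\left(H \right)} = -9 + 0 \left(H + H\right) = -9 + 0 \cdot 2 H = -9 + 0 = -9$)
$J{\left(r \right)} = 0$
$A = 0$
$\left(1694 + A\right) - 28992 = \left(1694 + 0\right) - 28992 = 1694 - 28992 = -27298$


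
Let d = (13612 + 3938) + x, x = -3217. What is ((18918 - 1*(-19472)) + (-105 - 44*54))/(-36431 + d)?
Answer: -35909/22098 ≈ -1.6250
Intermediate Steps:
d = 14333 (d = (13612 + 3938) - 3217 = 17550 - 3217 = 14333)
((18918 - 1*(-19472)) + (-105 - 44*54))/(-36431 + d) = ((18918 - 1*(-19472)) + (-105 - 44*54))/(-36431 + 14333) = ((18918 + 19472) + (-105 - 2376))/(-22098) = (38390 - 2481)*(-1/22098) = 35909*(-1/22098) = -35909/22098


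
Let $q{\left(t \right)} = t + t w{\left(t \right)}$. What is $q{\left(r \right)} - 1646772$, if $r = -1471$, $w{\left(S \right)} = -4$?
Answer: $-1642359$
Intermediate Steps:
$q{\left(t \right)} = - 3 t$ ($q{\left(t \right)} = t + t \left(-4\right) = t - 4 t = - 3 t$)
$q{\left(r \right)} - 1646772 = \left(-3\right) \left(-1471\right) - 1646772 = 4413 - 1646772 = -1642359$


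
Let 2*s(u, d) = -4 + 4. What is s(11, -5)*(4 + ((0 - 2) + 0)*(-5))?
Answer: 0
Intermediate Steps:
s(u, d) = 0 (s(u, d) = (-4 + 4)/2 = (½)*0 = 0)
s(11, -5)*(4 + ((0 - 2) + 0)*(-5)) = 0*(4 + ((0 - 2) + 0)*(-5)) = 0*(4 + (-2 + 0)*(-5)) = 0*(4 - 2*(-5)) = 0*(4 + 10) = 0*14 = 0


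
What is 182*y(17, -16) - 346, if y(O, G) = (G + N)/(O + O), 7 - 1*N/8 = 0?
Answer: -2242/17 ≈ -131.88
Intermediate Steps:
N = 56 (N = 56 - 8*0 = 56 + 0 = 56)
y(O, G) = (56 + G)/(2*O) (y(O, G) = (G + 56)/(O + O) = (56 + G)/((2*O)) = (56 + G)*(1/(2*O)) = (56 + G)/(2*O))
182*y(17, -16) - 346 = 182*((½)*(56 - 16)/17) - 346 = 182*((½)*(1/17)*40) - 346 = 182*(20/17) - 346 = 3640/17 - 346 = -2242/17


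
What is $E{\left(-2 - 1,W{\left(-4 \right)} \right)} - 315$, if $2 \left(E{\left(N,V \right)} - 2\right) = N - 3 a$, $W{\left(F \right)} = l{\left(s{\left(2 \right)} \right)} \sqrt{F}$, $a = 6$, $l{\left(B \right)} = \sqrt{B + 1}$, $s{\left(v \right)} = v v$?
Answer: $- \frac{647}{2} \approx -323.5$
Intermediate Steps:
$s{\left(v \right)} = v^{2}$
$l{\left(B \right)} = \sqrt{1 + B}$
$W{\left(F \right)} = \sqrt{5} \sqrt{F}$ ($W{\left(F \right)} = \sqrt{1 + 2^{2}} \sqrt{F} = \sqrt{1 + 4} \sqrt{F} = \sqrt{5} \sqrt{F}$)
$E{\left(N,V \right)} = -7 + \frac{N}{2}$ ($E{\left(N,V \right)} = 2 + \frac{N - 18}{2} = 2 + \frac{-18 + N}{2} = 2 + \left(-9 + \frac{N}{2}\right) = -7 + \frac{N}{2}$)
$E{\left(-2 - 1,W{\left(-4 \right)} \right)} - 315 = \left(-7 + \frac{-2 - 1}{2}\right) - 315 = \left(-7 + \frac{1}{2} \left(-3\right)\right) - 315 = \left(-7 - \frac{3}{2}\right) - 315 = - \frac{17}{2} - 315 = - \frac{647}{2}$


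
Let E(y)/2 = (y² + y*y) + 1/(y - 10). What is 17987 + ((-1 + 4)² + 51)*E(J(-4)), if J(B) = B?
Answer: 152729/7 ≈ 21818.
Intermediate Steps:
E(y) = 2/(-10 + y) + 4*y² (E(y) = 2*((y² + y*y) + 1/(y - 10)) = 2*((y² + y²) + 1/(-10 + y)) = 2*(2*y² + 1/(-10 + y)) = 2*(1/(-10 + y) + 2*y²) = 2/(-10 + y) + 4*y²)
17987 + ((-1 + 4)² + 51)*E(J(-4)) = 17987 + ((-1 + 4)² + 51)*(2*(1 - 20*(-4)² + 2*(-4)³)/(-10 - 4)) = 17987 + (3² + 51)*(2*(1 - 20*16 + 2*(-64))/(-14)) = 17987 + (9 + 51)*(2*(-1/14)*(1 - 320 - 128)) = 17987 + 60*(2*(-1/14)*(-447)) = 17987 + 60*(447/7) = 17987 + 26820/7 = 152729/7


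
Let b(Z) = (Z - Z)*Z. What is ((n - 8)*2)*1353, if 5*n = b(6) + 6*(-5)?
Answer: -37884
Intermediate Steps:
b(Z) = 0 (b(Z) = 0*Z = 0)
n = -6 (n = (0 + 6*(-5))/5 = (0 - 30)/5 = (⅕)*(-30) = -6)
((n - 8)*2)*1353 = ((-6 - 8)*2)*1353 = -14*2*1353 = -28*1353 = -37884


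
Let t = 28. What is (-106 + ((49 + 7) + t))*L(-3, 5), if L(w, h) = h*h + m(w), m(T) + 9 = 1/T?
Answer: -1034/3 ≈ -344.67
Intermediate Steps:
m(T) = -9 + 1/T
L(w, h) = -9 + h**2 + 1/w (L(w, h) = h*h + (-9 + 1/w) = h**2 + (-9 + 1/w) = -9 + h**2 + 1/w)
(-106 + ((49 + 7) + t))*L(-3, 5) = (-106 + ((49 + 7) + 28))*(-9 + 5**2 + 1/(-3)) = (-106 + (56 + 28))*(-9 + 25 - 1/3) = (-106 + 84)*(47/3) = -22*47/3 = -1034/3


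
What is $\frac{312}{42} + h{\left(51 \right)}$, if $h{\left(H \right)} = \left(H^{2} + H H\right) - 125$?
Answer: $\frac{35591}{7} \approx 5084.4$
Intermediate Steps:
$h{\left(H \right)} = -125 + 2 H^{2}$ ($h{\left(H \right)} = \left(H^{2} + H^{2}\right) - 125 = 2 H^{2} - 125 = -125 + 2 H^{2}$)
$\frac{312}{42} + h{\left(51 \right)} = \frac{312}{42} - \left(125 - 2 \cdot 51^{2}\right) = 312 \cdot \frac{1}{42} + \left(-125 + 2 \cdot 2601\right) = \frac{52}{7} + \left(-125 + 5202\right) = \frac{52}{7} + 5077 = \frac{35591}{7}$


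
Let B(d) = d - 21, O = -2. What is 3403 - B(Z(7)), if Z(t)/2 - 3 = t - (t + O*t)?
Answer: 3390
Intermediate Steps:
Z(t) = 6 + 4*t (Z(t) = 6 + 2*(t - (t - 2*t)) = 6 + 2*(t - (-1)*t) = 6 + 2*(t + t) = 6 + 2*(2*t) = 6 + 4*t)
B(d) = -21 + d
3403 - B(Z(7)) = 3403 - (-21 + (6 + 4*7)) = 3403 - (-21 + (6 + 28)) = 3403 - (-21 + 34) = 3403 - 1*13 = 3403 - 13 = 3390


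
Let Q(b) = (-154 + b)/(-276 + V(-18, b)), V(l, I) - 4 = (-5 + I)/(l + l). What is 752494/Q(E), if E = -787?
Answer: 188123500/941 ≈ 1.9992e+5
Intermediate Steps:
V(l, I) = 4 + (-5 + I)/(2*l) (V(l, I) = 4 + (-5 + I)/(l + l) = 4 + (-5 + I)/((2*l)) = 4 + (-5 + I)*(1/(2*l)) = 4 + (-5 + I)/(2*l))
Q(b) = (-154 + b)/(-9787/36 - b/36) (Q(b) = (-154 + b)/(-276 + (1/2)*(-5 + b + 8*(-18))/(-18)) = (-154 + b)/(-276 + (1/2)*(-1/18)*(-5 + b - 144)) = (-154 + b)/(-276 + (1/2)*(-1/18)*(-149 + b)) = (-154 + b)/(-276 + (149/36 - b/36)) = (-154 + b)/(-9787/36 - b/36))
752494/Q(E) = 752494/((36*(154 - 1*(-787))/(9787 - 787))) = 752494/((36*(154 + 787)/9000)) = 752494/((36*(1/9000)*941)) = 752494/(941/250) = 752494*(250/941) = 188123500/941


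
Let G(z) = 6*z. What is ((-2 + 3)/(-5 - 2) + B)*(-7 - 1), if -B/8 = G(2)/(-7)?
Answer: -760/7 ≈ -108.57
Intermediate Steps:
B = 96/7 (B = -8*6*2/(-7) = -96*(-1)/7 = -8*(-12/7) = 96/7 ≈ 13.714)
((-2 + 3)/(-5 - 2) + B)*(-7 - 1) = ((-2 + 3)/(-5 - 2) + 96/7)*(-7 - 1) = (1/(-7) + 96/7)*(-8) = (1*(-⅐) + 96/7)*(-8) = (-⅐ + 96/7)*(-8) = (95/7)*(-8) = -760/7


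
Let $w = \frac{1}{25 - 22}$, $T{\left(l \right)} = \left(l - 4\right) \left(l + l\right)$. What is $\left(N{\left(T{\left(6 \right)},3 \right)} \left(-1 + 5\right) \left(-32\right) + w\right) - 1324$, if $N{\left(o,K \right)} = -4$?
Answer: $- \frac{2435}{3} \approx -811.67$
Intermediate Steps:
$T{\left(l \right)} = 2 l \left(-4 + l\right)$ ($T{\left(l \right)} = \left(-4 + l\right) 2 l = 2 l \left(-4 + l\right)$)
$w = \frac{1}{3} \approx 0.33333$
$\left(N{\left(T{\left(6 \right)},3 \right)} \left(-1 + 5\right) \left(-32\right) + w\right) - 1324 = \left(- 4 \left(-1 + 5\right) \left(-32\right) + \frac{1}{3}\right) - 1324 = \left(\left(-4\right) 4 \left(-32\right) + \frac{1}{3}\right) - 1324 = \left(\left(-16\right) \left(-32\right) + \frac{1}{3}\right) - 1324 = \left(512 + \frac{1}{3}\right) - 1324 = \frac{1537}{3} - 1324 = - \frac{2435}{3}$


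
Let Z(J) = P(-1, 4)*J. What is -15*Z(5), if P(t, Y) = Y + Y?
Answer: -600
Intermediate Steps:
P(t, Y) = 2*Y
Z(J) = 8*J (Z(J) = (2*4)*J = 8*J)
-15*Z(5) = -120*5 = -15*40 = -600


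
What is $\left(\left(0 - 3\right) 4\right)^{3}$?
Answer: $-1728$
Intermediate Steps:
$\left(\left(0 - 3\right) 4\right)^{3} = \left(\left(-3\right) 4\right)^{3} = \left(-12\right)^{3} = -1728$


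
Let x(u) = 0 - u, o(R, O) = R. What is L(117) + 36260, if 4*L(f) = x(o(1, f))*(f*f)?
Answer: 131351/4 ≈ 32838.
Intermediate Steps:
x(u) = -u
L(f) = -f**2/4 (L(f) = ((-1*1)*(f*f))/4 = (-f**2)/4 = -f**2/4)
L(117) + 36260 = -1/4*117**2 + 36260 = -1/4*13689 + 36260 = -13689/4 + 36260 = 131351/4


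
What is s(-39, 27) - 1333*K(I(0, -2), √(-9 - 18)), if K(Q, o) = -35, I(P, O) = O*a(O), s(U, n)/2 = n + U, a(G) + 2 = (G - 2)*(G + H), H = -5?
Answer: 46631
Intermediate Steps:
a(G) = -2 + (-5 + G)*(-2 + G) (a(G) = -2 + (G - 2)*(G - 5) = -2 + (-2 + G)*(-5 + G) = -2 + (-5 + G)*(-2 + G))
s(U, n) = 2*U + 2*n (s(U, n) = 2*(n + U) = 2*(U + n) = 2*U + 2*n)
I(P, O) = O*(8 + O² - 7*O)
s(-39, 27) - 1333*K(I(0, -2), √(-9 - 18)) = (2*(-39) + 2*27) - 1333*(-35) = (-78 + 54) + 46655 = -24 + 46655 = 46631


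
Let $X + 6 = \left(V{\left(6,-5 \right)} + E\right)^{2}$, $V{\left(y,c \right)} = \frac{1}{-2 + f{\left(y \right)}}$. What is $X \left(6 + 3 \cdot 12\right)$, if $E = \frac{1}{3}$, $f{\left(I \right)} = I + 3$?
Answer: $- \frac{5092}{21} \approx -242.48$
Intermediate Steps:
$f{\left(I \right)} = 3 + I$
$V{\left(y,c \right)} = \frac{1}{1 + y}$ ($V{\left(y,c \right)} = \frac{1}{-2 + \left(3 + y\right)} = \frac{1}{1 + y}$)
$E = \frac{1}{3} \approx 0.33333$
$X = - \frac{2546}{441}$ ($X = -6 + \left(\frac{1}{1 + 6} + \frac{1}{3}\right)^{2} = -6 + \left(\frac{1}{7} + \frac{1}{3}\right)^{2} = -6 + \left(\frac{10}{21}\right)^{2} = -6 + \frac{100}{441} = - \frac{2546}{441} \approx -5.7732$)
$X \left(6 + 3 \cdot 12\right) = - \frac{2546 \left(6 + 3 \cdot 12\right)}{441} = - \frac{2546 \left(6 + 36\right)}{441} = \left(- \frac{2546}{441}\right) 42 = - \frac{5092}{21}$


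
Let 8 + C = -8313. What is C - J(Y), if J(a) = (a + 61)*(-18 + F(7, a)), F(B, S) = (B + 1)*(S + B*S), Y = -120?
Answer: -462503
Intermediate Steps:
F(B, S) = (1 + B)*(S + B*S)
J(a) = (-18 + 64*a)*(61 + a) (J(a) = (a + 61)*(-18 + a*(1 + 7² + 2*7)) = (61 + a)*(-18 + a*(1 + 49 + 14)) = (61 + a)*(-18 + a*64) = (61 + a)*(-18 + 64*a) = (-18 + 64*a)*(61 + a))
C = -8321 (C = -8 - 8313 = -8321)
C - J(Y) = -8321 - (-1098 + 64*(-120)² + 3886*(-120)) = -8321 - (-1098 + 64*14400 - 466320) = -8321 - (-1098 + 921600 - 466320) = -8321 - 1*454182 = -8321 - 454182 = -462503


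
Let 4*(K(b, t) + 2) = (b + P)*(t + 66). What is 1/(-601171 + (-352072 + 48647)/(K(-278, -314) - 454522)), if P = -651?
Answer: -396926/238620096921 ≈ -1.6634e-6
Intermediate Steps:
K(b, t) = -2 + (-651 + b)*(66 + t)/4 (K(b, t) = -2 + ((b - 651)*(t + 66))/4 = -2 + ((-651 + b)*(66 + t))/4 = -2 + (-651 + b)*(66 + t)/4)
1/(-601171 + (-352072 + 48647)/(K(-278, -314) - 454522)) = 1/(-601171 + (-352072 + 48647)/((-21487/2 - 651/4*(-314) + (33/2)*(-278) + (1/4)*(-278)*(-314)) - 454522)) = 1/(-601171 - 303425/((-21487/2 + 102207/2 - 4587 + 21823) - 454522)) = 1/(-601171 - 303425/(57596 - 454522)) = 1/(-601171 - 303425/(-396926)) = 1/(-601171 - 303425*(-1/396926)) = 1/(-601171 + 303425/396926) = 1/(-238620096921/396926) = -396926/238620096921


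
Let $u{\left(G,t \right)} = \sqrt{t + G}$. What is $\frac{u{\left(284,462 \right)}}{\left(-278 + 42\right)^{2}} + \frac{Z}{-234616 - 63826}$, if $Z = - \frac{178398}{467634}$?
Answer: $\frac{29733}{23260271038} + \frac{\sqrt{746}}{55696} \approx 0.00049167$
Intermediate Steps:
$u{\left(G,t \right)} = \sqrt{G + t}$
$Z = - \frac{29733}{77939}$ ($Z = \left(-178398\right) \frac{1}{467634} = - \frac{29733}{77939} \approx -0.38149$)
$\frac{u{\left(284,462 \right)}}{\left(-278 + 42\right)^{2}} + \frac{Z}{-234616 - 63826} = \frac{\sqrt{284 + 462}}{\left(-278 + 42\right)^{2}} - \frac{29733}{77939 \left(-234616 - 63826\right)} = \frac{\sqrt{746}}{\left(-236\right)^{2}} - \frac{29733}{77939 \left(-234616 - 63826\right)} = \frac{\sqrt{746}}{55696} - \frac{29733}{77939 \left(-298442\right)} = \sqrt{746} \cdot \frac{1}{55696} - - \frac{29733}{23260271038} = \frac{\sqrt{746}}{55696} + \frac{29733}{23260271038} = \frac{29733}{23260271038} + \frac{\sqrt{746}}{55696}$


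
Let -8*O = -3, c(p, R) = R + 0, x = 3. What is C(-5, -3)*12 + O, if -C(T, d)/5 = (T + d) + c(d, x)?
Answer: 2403/8 ≈ 300.38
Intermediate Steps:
c(p, R) = R
C(T, d) = -15 - 5*T - 5*d (C(T, d) = -5*((T + d) + 3) = -5*(3 + T + d) = -15 - 5*T - 5*d)
O = 3/8 (O = -1/8*(-3) = 3/8 ≈ 0.37500)
C(-5, -3)*12 + O = (-15 - 5*(-5) - 5*(-3))*12 + 3/8 = (-15 + 25 + 15)*12 + 3/8 = 25*12 + 3/8 = 300 + 3/8 = 2403/8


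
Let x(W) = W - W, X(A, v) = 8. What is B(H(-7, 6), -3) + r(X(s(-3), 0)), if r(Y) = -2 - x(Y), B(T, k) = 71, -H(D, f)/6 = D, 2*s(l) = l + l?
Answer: 69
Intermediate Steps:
s(l) = l (s(l) = (l + l)/2 = (2*l)/2 = l)
H(D, f) = -6*D
x(W) = 0
r(Y) = -2 (r(Y) = -2 - 1*0 = -2 + 0 = -2)
B(H(-7, 6), -3) + r(X(s(-3), 0)) = 71 - 2 = 69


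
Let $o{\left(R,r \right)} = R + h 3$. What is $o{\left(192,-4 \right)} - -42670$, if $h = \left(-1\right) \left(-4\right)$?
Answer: $42874$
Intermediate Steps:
$h = 4$
$o{\left(R,r \right)} = 12 + R$ ($o{\left(R,r \right)} = R + 4 \cdot 3 = R + 12 = 12 + R$)
$o{\left(192,-4 \right)} - -42670 = \left(12 + 192\right) - -42670 = 204 + 42670 = 42874$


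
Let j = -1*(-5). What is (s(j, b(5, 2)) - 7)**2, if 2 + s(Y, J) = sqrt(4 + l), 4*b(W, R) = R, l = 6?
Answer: (9 - sqrt(10))**2 ≈ 34.079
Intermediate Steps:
j = 5
b(W, R) = R/4
s(Y, J) = -2 + sqrt(10) (s(Y, J) = -2 + sqrt(4 + 6) = -2 + sqrt(10))
(s(j, b(5, 2)) - 7)**2 = ((-2 + sqrt(10)) - 7)**2 = (-9 + sqrt(10))**2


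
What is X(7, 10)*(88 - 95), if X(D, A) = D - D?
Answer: 0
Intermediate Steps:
X(D, A) = 0
X(7, 10)*(88 - 95) = 0*(88 - 95) = 0*(-7) = 0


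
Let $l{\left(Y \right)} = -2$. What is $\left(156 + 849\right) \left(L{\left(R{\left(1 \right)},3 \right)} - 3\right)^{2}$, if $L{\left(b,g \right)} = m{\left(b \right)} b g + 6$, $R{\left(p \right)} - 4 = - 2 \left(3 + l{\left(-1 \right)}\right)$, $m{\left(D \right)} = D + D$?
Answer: $732645$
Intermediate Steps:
$m{\left(D \right)} = 2 D$
$R{\left(p \right)} = 2$ ($R{\left(p \right)} = 4 - 2 \left(3 - 2\right) = 4 - 2 = 2$)
$L{\left(b,g \right)} = 6 + 2 g b^{2}$ ($L{\left(b,g \right)} = 2 b b g + 6 = 2 b^{2} g + 6 = 2 g b^{2} + 6 = 6 + 2 g b^{2}$)
$\left(156 + 849\right) \left(L{\left(R{\left(1 \right)},3 \right)} - 3\right)^{2} = \left(156 + 849\right) \left(\left(6 + 2 \cdot 3 \cdot 2^{2}\right) - 3\right)^{2} = 1005 \left(\left(6 + 2 \cdot 3 \cdot 4\right) - 3\right)^{2} = 1005 \left(\left(6 + 24\right) - 3\right)^{2} = 1005 \left(30 - 3\right)^{2} = 1005 \cdot 27^{2} = 1005 \cdot 729 = 732645$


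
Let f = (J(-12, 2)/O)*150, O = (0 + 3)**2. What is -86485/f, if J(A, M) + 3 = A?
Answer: 17297/50 ≈ 345.94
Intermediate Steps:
O = 9 (O = 3**2 = 9)
J(A, M) = -3 + A
f = -250 (f = ((-3 - 12)/9)*150 = -15*1/9*150 = -5/3*150 = -250)
-86485/f = -86485/(-250) = -86485*(-1/250) = 17297/50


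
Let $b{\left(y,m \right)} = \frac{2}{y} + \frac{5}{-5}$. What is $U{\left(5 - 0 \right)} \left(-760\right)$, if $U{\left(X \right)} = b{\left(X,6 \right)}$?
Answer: $456$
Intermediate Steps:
$b{\left(y,m \right)} = -1 + \frac{2}{y}$ ($b{\left(y,m \right)} = \frac{2}{y} + 5 \left(- \frac{1}{5}\right) = \frac{2}{y} - 1 = -1 + \frac{2}{y}$)
$U{\left(X \right)} = \frac{2 - X}{X}$
$U{\left(5 - 0 \right)} \left(-760\right) = \frac{2 - \left(5 - 0\right)}{5 - 0} \left(-760\right) = \frac{2 - \left(5 + 0\right)}{5 + 0} \left(-760\right) = \frac{2 - 5}{5} \left(-760\right) = \frac{1}{5} \left(-3\right) \left(-760\right) = \left(- \frac{3}{5}\right) \left(-760\right) = 456$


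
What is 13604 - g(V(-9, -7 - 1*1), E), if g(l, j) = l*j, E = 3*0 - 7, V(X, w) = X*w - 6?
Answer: 14066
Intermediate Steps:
V(X, w) = -6 + X*w
E = -7 (E = 0 - 7 = -7)
g(l, j) = j*l
13604 - g(V(-9, -7 - 1*1), E) = 13604 - (-7)*(-6 - 9*(-7 - 1*1)) = 13604 - (-7)*(-6 - 9*(-7 - 1)) = 13604 - (-7)*(-6 - 9*(-8)) = 13604 - (-7)*(-6 + 72) = 13604 - (-7)*66 = 13604 - 1*(-462) = 13604 + 462 = 14066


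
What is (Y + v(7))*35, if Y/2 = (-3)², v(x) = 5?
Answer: 805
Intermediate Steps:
Y = 18 (Y = 2*(-3)² = 2*9 = 18)
(Y + v(7))*35 = (18 + 5)*35 = 23*35 = 805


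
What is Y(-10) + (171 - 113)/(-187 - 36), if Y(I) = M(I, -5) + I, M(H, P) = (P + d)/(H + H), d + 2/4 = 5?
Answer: -91297/8920 ≈ -10.235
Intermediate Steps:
d = 9/2 (d = -½ + 5 = 9/2 ≈ 4.5000)
M(H, P) = (9/2 + P)/(2*H) (M(H, P) = (P + 9/2)/(H + H) = (9/2 + P)/((2*H)) = (9/2 + P)*(1/(2*H)) = (9/2 + P)/(2*H))
Y(I) = I - 1/(4*I) (Y(I) = (9 + 2*(-5))/(4*I) + I = (9 - 10)/(4*I) + I = (¼)*(-1)/I + I = -1/(4*I) + I = I - 1/(4*I))
Y(-10) + (171 - 113)/(-187 - 36) = (-10 - ¼/(-10)) + (171 - 113)/(-187 - 36) = (-10 - ¼*(-⅒)) + 58/(-223) = (-10 + 1/40) + 58*(-1/223) = -399/40 - 58/223 = -91297/8920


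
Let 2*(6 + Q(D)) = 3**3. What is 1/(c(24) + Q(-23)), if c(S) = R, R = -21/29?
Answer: 58/393 ≈ 0.14758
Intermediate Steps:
Q(D) = 15/2 (Q(D) = -6 + (1/2)*3**3 = -6 + (1/2)*27 = -6 + 27/2 = 15/2)
R = -21/29 (R = -21*1/29 = -21/29 ≈ -0.72414)
c(S) = -21/29
1/(c(24) + Q(-23)) = 1/(-21/29 + 15/2) = 1/(393/58) = 58/393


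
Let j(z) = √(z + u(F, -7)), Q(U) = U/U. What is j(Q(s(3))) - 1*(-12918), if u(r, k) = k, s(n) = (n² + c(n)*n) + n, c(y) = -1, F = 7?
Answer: 12918 + I*√6 ≈ 12918.0 + 2.4495*I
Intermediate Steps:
s(n) = n² (s(n) = (n² - n) + n = n²)
Q(U) = 1
j(z) = √(-7 + z) (j(z) = √(z - 7) = √(-7 + z))
j(Q(s(3))) - 1*(-12918) = √(-7 + 1) - 1*(-12918) = √(-6) + 12918 = I*√6 + 12918 = 12918 + I*√6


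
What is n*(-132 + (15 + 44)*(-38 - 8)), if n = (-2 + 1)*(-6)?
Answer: -17076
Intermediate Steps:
n = 6 (n = -1*(-6) = 6)
n*(-132 + (15 + 44)*(-38 - 8)) = 6*(-132 + (15 + 44)*(-38 - 8)) = 6*(-132 + 59*(-46)) = 6*(-132 - 2714) = 6*(-2846) = -17076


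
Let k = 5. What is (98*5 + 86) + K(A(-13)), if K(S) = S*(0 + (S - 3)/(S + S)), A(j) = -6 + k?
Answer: 574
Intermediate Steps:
A(j) = -1 (A(j) = -6 + 5 = -1)
K(S) = -3/2 + S/2 (K(S) = S*(0 + (-3 + S)/((2*S))) = S*(0 + (-3 + S)*(1/(2*S))) = S*(0 + (-3 + S)/(2*S)) = S*((-3 + S)/(2*S)) = -3/2 + S/2)
(98*5 + 86) + K(A(-13)) = (98*5 + 86) + (-3/2 + (½)*(-1)) = (490 + 86) + (-3/2 - ½) = 576 - 2 = 574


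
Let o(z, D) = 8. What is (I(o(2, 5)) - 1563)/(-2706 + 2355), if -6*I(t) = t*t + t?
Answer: 175/39 ≈ 4.4872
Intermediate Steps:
I(t) = -t/6 - t**2/6 (I(t) = -(t*t + t)/6 = -(t**2 + t)/6 = -(t + t**2)/6 = -t/6 - t**2/6)
(I(o(2, 5)) - 1563)/(-2706 + 2355) = (-1/6*8*(1 + 8) - 1563)/(-2706 + 2355) = (-1/6*8*9 - 1563)/(-351) = (-12 - 1563)*(-1/351) = -1575*(-1/351) = 175/39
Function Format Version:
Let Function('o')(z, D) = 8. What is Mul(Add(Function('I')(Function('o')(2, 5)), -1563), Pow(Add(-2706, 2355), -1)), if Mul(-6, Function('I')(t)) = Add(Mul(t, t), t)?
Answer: Rational(175, 39) ≈ 4.4872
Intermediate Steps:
Function('I')(t) = Add(Mul(Rational(-1, 6), t), Mul(Rational(-1, 6), Pow(t, 2))) (Function('I')(t) = Mul(Rational(-1, 6), Add(Mul(t, t), t)) = Mul(Rational(-1, 6), Add(Pow(t, 2), t)) = Mul(Rational(-1, 6), Add(t, Pow(t, 2))) = Add(Mul(Rational(-1, 6), t), Mul(Rational(-1, 6), Pow(t, 2))))
Mul(Add(Function('I')(Function('o')(2, 5)), -1563), Pow(Add(-2706, 2355), -1)) = Mul(Add(Mul(Rational(-1, 6), 8, Add(1, 8)), -1563), Pow(Add(-2706, 2355), -1)) = Mul(Add(Mul(Rational(-1, 6), 8, 9), -1563), Pow(-351, -1)) = Mul(Add(-12, -1563), Rational(-1, 351)) = Mul(-1575, Rational(-1, 351)) = Rational(175, 39)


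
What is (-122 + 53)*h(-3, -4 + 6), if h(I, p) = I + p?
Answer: 69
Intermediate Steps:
(-122 + 53)*h(-3, -4 + 6) = (-122 + 53)*(-3 + (-4 + 6)) = -69*(-3 + 2) = -69*(-1) = 69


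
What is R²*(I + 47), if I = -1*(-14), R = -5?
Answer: 1525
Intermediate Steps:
I = 14
R²*(I + 47) = (-5)²*(14 + 47) = 25*61 = 1525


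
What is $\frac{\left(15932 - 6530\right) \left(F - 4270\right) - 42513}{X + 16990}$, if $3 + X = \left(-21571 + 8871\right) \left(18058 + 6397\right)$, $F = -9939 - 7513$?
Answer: $\frac{204272757}{310561513} \approx 0.65775$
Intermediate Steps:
$F = -17452$ ($F = -9939 - 7513 = -17452$)
$X = -310578503$ ($X = -3 + \left(-21571 + 8871\right) \left(18058 + 6397\right) = -3 - 310578500 = -310578503$)
$\frac{\left(15932 - 6530\right) \left(F - 4270\right) - 42513}{X + 16990} = \frac{\left(15932 - 6530\right) \left(-17452 - 4270\right) - 42513}{-310578503 + 16990} = \frac{9402 \left(-21722\right) - 42513}{-310561513} = \left(-204230244 - 42513\right) \left(- \frac{1}{310561513}\right) = \left(-204272757\right) \left(- \frac{1}{310561513}\right) = \frac{204272757}{310561513}$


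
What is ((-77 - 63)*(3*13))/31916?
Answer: -1365/7979 ≈ -0.17107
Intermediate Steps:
((-77 - 63)*(3*13))/31916 = -140*39*(1/31916) = -5460*1/31916 = -1365/7979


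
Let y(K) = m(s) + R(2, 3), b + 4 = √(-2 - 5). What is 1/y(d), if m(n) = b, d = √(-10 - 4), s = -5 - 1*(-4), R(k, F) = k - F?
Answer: -5/32 - I*√7/32 ≈ -0.15625 - 0.08268*I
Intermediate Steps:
s = -1 (s = -5 + 4 = -1)
d = I*√14 (d = √(-14) = I*√14 ≈ 3.7417*I)
b = -4 + I*√7 (b = -4 + √(-2 - 5) = -4 + √(-7) = -4 + I*√7 ≈ -4.0 + 2.6458*I)
m(n) = -4 + I*√7
y(K) = -5 + I*√7 (y(K) = (-4 + I*√7) + (2 - 1*3) = (-4 + I*√7) + (2 - 3) = (-4 + I*√7) - 1 = -5 + I*√7)
1/y(d) = 1/(-5 + I*√7)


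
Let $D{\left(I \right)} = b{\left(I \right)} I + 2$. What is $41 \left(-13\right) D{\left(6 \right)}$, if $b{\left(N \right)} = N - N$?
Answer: $-1066$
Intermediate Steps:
$b{\left(N \right)} = 0$
$D{\left(I \right)} = 2$ ($D{\left(I \right)} = 0 I + 2 = 0 + 2 = 2$)
$41 \left(-13\right) D{\left(6 \right)} = 41 \left(-13\right) 2 = \left(-533\right) 2 = -1066$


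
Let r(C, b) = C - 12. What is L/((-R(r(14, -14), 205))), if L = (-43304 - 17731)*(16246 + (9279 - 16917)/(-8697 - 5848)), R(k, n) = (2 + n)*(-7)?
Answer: -961527925852/1405047 ≈ -6.8434e+5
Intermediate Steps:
r(C, b) = -12 + C
R(k, n) = -14 - 7*n
L = -2884583777556/2909 (L = -61035*(16246 - 7638/(-14545)) = -61035*(16246 - 7638*(-1/14545)) = -61035*(16246 + 7638/14545) = -61035*236305708/14545 = -2884583777556/2909 ≈ -9.9161e+8)
L/((-R(r(14, -14), 205))) = -2884583777556*(-1/(-14 - 7*205))/2909 = -2884583777556*(-1/(-14 - 1435))/2909 = -2884583777556/(2909*((-1*(-1449)))) = -2884583777556/2909/1449 = -2884583777556/2909*1/1449 = -961527925852/1405047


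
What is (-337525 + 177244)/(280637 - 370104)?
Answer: 160281/89467 ≈ 1.7915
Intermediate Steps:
(-337525 + 177244)/(280637 - 370104) = -160281/(-89467) = -160281*(-1/89467) = 160281/89467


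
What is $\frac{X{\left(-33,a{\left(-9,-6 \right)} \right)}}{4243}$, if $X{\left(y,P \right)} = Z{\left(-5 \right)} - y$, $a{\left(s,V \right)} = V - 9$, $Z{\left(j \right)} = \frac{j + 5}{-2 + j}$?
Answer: $\frac{33}{4243} \approx 0.0077775$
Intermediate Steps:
$Z{\left(j \right)} = \frac{5 + j}{-2 + j}$
$a{\left(s,V \right)} = -9 + V$
$X{\left(y,P \right)} = - y$ ($X{\left(y,P \right)} = \frac{5 - 5}{-2 - 5} - y = \frac{1}{-7} \cdot 0 - y = \left(- \frac{1}{7}\right) 0 - y = 0 - y = - y$)
$\frac{X{\left(-33,a{\left(-9,-6 \right)} \right)}}{4243} = \frac{\left(-1\right) \left(-33\right)}{4243} = 33 \cdot \frac{1}{4243} = \frac{33}{4243}$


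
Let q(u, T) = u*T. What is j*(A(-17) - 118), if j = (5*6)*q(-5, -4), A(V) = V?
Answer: -81000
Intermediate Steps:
q(u, T) = T*u
j = 600 (j = (5*6)*(-4*(-5)) = 30*20 = 600)
j*(A(-17) - 118) = 600*(-17 - 118) = 600*(-135) = -81000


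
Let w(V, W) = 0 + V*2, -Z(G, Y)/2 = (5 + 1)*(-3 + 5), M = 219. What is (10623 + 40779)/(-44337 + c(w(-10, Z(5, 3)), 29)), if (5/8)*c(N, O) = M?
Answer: -85670/73311 ≈ -1.1686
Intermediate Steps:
Z(G, Y) = -24 (Z(G, Y) = -2*(5 + 1)*(-3 + 5) = -12*2 = -2*12 = -24)
w(V, W) = 2*V (w(V, W) = 0 + 2*V = 2*V)
c(N, O) = 1752/5 (c(N, O) = (8/5)*219 = 1752/5)
(10623 + 40779)/(-44337 + c(w(-10, Z(5, 3)), 29)) = (10623 + 40779)/(-44337 + 1752/5) = 51402/(-219933/5) = 51402*(-5/219933) = -85670/73311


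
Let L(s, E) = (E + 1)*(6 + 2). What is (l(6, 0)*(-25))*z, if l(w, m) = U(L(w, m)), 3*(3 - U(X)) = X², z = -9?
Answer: -4125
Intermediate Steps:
L(s, E) = 8 + 8*E (L(s, E) = (1 + E)*8 = 8 + 8*E)
U(X) = 3 - X²/3
l(w, m) = 3 - (8 + 8*m)²/3
(l(6, 0)*(-25))*z = ((3 - 64*(1 + 0)²/3)*(-25))*(-9) = ((3 - 64/3*1²)*(-25))*(-9) = ((3 - 64/3*1)*(-25))*(-9) = ((3 - 64/3)*(-25))*(-9) = -55/3*(-25)*(-9) = (1375/3)*(-9) = -4125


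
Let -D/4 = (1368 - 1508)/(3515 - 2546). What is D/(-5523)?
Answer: -80/764541 ≈ -0.00010464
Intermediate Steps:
D = 560/969 (D = -4*(1368 - 1508)/(3515 - 2546) = -(-560)/969 = -4*(-140/969) = 560/969 ≈ 0.57792)
D/(-5523) = (560/969)/(-5523) = (560/969)*(-1/5523) = -80/764541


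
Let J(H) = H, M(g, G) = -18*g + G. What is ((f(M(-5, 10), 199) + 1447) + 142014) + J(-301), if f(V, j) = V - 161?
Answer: 143099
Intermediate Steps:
M(g, G) = G - 18*g
f(V, j) = -161 + V
((f(M(-5, 10), 199) + 1447) + 142014) + J(-301) = (((-161 + (10 - 18*(-5))) + 1447) + 142014) - 301 = (((-161 + (10 + 90)) + 1447) + 142014) - 301 = (((-161 + 100) + 1447) + 142014) - 301 = ((-61 + 1447) + 142014) - 301 = (1386 + 142014) - 301 = 143400 - 301 = 143099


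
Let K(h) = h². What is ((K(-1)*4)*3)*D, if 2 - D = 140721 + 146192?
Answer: -3442932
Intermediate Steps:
D = -286911 (D = 2 - (140721 + 146192) = 2 - 1*286913 = 2 - 286913 = -286911)
((K(-1)*4)*3)*D = (((-1)²*4)*3)*(-286911) = ((1*4)*3)*(-286911) = (4*3)*(-286911) = 12*(-286911) = -3442932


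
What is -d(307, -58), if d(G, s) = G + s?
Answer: -249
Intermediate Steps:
-d(307, -58) = -(307 - 58) = -1*249 = -249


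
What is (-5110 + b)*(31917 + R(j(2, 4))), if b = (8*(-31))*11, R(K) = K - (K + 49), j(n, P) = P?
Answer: -249781384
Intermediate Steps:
R(K) = -49 (R(K) = K - (49 + K) = K + (-49 - K) = -49)
b = -2728 (b = -248*11 = -2728)
(-5110 + b)*(31917 + R(j(2, 4))) = (-5110 - 2728)*(31917 - 49) = -7838*31868 = -249781384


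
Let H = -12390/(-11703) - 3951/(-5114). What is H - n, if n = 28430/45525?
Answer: 219205000651/181642145970 ≈ 1.2068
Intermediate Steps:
n = 5686/9105 (n = 28430*(1/45525) = 5686/9105 ≈ 0.62449)
H = 36533671/19949714 (H = -12390*(-1/11703) - 3951*(-1/5114) = 4130/3901 + 3951/5114 = 36533671/19949714 ≈ 1.8313)
H - n = 36533671/19949714 - 1*5686/9105 = 36533671/19949714 - 5686/9105 = 219205000651/181642145970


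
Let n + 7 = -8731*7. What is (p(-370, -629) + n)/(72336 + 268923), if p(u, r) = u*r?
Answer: 57202/113753 ≈ 0.50286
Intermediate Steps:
p(u, r) = r*u
n = -61124 (n = -7 - 8731*7 = -7 - 61117 = -61124)
(p(-370, -629) + n)/(72336 + 268923) = (-629*(-370) - 61124)/(72336 + 268923) = (232730 - 61124)/341259 = 171606*(1/341259) = 57202/113753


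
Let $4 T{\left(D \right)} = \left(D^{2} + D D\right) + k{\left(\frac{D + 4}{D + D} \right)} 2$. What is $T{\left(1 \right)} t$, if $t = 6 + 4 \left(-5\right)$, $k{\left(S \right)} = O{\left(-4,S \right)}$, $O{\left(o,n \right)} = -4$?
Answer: $21$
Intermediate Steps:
$k{\left(S \right)} = -4$
$t = -14$ ($t = 6 - 20 = -14$)
$T{\left(D \right)} = -2 + \frac{D^{2}}{2}$ ($T{\left(D \right)} = \frac{\left(D^{2} + D D\right) - 8}{4} = \frac{\left(D^{2} + D^{2}\right) - 8}{4} = \frac{2 D^{2} - 8}{4} = \frac{-8 + 2 D^{2}}{4} = -2 + \frac{D^{2}}{2}$)
$T{\left(1 \right)} t = \left(-2 + \frac{1^{2}}{2}\right) \left(-14\right) = \left(-2 + \frac{1}{2} \cdot 1\right) \left(-14\right) = \left(-2 + \frac{1}{2}\right) \left(-14\right) = \left(- \frac{3}{2}\right) \left(-14\right) = 21$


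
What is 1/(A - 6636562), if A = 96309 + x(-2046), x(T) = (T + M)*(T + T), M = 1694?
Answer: -1/5099869 ≈ -1.9608e-7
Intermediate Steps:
x(T) = 2*T*(1694 + T) (x(T) = (T + 1694)*(T + T) = (1694 + T)*(2*T) = 2*T*(1694 + T))
A = 1536693 (A = 96309 + 2*(-2046)*(1694 - 2046) = 96309 + 2*(-2046)*(-352) = 96309 + 1440384 = 1536693)
1/(A - 6636562) = 1/(1536693 - 6636562) = 1/(-5099869) = -1/5099869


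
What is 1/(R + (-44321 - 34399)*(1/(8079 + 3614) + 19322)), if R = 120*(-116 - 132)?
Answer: -11693/17785726595520 ≈ -6.5744e-10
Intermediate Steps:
R = -29760 (R = 120*(-248) = -29760)
1/(R + (-44321 - 34399)*(1/(8079 + 3614) + 19322)) = 1/(-29760 + (-44321 - 34399)*(1/(8079 + 3614) + 19322)) = 1/(-29760 - 78720*(1/11693 + 19322)) = 1/(-29760 - 78720*225932147/11693) = 1/(-29760 - 17785378611840/11693) = 1/(-17785726595520/11693) = -11693/17785726595520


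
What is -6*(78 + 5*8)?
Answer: -708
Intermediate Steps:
-6*(78 + 5*8) = -6*(78 + 40) = -6*118 = -708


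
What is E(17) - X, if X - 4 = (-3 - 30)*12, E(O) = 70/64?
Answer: 12579/32 ≈ 393.09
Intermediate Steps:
E(O) = 35/32 (E(O) = 70*(1/64) = 35/32)
X = -392 (X = 4 + (-3 - 30)*12 = 4 - 33*12 = 4 - 396 = -392)
E(17) - X = 35/32 - 1*(-392) = 35/32 + 392 = 12579/32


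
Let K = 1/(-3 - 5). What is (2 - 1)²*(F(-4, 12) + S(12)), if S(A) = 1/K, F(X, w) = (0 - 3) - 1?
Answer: -12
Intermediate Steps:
K = -⅛ (K = 1/(-8) = -⅛ ≈ -0.12500)
F(X, w) = -4 (F(X, w) = -3 - 1 = -4)
S(A) = -8 (S(A) = 1/(-⅛) = -8)
(2 - 1)²*(F(-4, 12) + S(12)) = (2 - 1)²*(-4 - 8) = 1²*(-12) = 1*(-12) = -12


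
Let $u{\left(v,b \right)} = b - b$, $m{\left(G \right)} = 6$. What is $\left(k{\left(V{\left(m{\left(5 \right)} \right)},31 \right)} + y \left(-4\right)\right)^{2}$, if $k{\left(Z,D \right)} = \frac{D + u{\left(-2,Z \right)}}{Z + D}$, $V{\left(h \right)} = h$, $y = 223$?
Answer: $\frac{1087218729}{1369} \approx 7.9417 \cdot 10^{5}$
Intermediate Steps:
$u{\left(v,b \right)} = 0$
$k{\left(Z,D \right)} = \frac{D}{D + Z}$ ($k{\left(Z,D \right)} = \frac{D + 0}{Z + D} = \frac{D}{D + Z}$)
$\left(k{\left(V{\left(m{\left(5 \right)} \right)},31 \right)} + y \left(-4\right)\right)^{2} = \left(\frac{31}{31 + 6} + 223 \left(-4\right)\right)^{2} = \left(\frac{31}{37} - 892\right)^{2} = \left(- \frac{32973}{37}\right)^{2} = \frac{1087218729}{1369}$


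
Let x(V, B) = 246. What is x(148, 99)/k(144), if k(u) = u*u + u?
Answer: 41/3480 ≈ 0.011782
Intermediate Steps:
k(u) = u + u² (k(u) = u² + u = u + u²)
x(148, 99)/k(144) = 246/((144*(1 + 144))) = 246/((144*145)) = 246/20880 = 246*(1/20880) = 41/3480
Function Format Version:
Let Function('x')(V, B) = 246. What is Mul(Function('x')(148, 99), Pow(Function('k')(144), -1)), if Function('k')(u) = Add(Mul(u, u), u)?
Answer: Rational(41, 3480) ≈ 0.011782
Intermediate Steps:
Function('k')(u) = Add(u, Pow(u, 2)) (Function('k')(u) = Add(Pow(u, 2), u) = Add(u, Pow(u, 2)))
Mul(Function('x')(148, 99), Pow(Function('k')(144), -1)) = Mul(246, Pow(Mul(144, Add(1, 144)), -1)) = Mul(246, Pow(Mul(144, 145), -1)) = Mul(246, Pow(20880, -1)) = Mul(246, Rational(1, 20880)) = Rational(41, 3480)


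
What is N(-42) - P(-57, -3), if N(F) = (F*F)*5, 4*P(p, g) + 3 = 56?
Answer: 35227/4 ≈ 8806.8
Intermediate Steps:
P(p, g) = 53/4 (P(p, g) = -¾ + (¼)*56 = -¾ + 14 = 53/4)
N(F) = 5*F² (N(F) = F²*5 = 5*F²)
N(-42) - P(-57, -3) = 5*(-42)² - 1*53/4 = 5*1764 - 53/4 = 8820 - 53/4 = 35227/4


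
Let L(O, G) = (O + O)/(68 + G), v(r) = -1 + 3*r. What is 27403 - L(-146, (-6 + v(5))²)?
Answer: 904372/33 ≈ 27405.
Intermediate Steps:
L(O, G) = 2*O/(68 + G) (L(O, G) = (2*O)/(68 + G) = 2*O/(68 + G))
27403 - L(-146, (-6 + v(5))²) = 27403 - 2*(-146)/(68 + (-6 + (-1 + 3*5))²) = 27403 - 2*(-146)/(68 + (-6 + (-1 + 15))²) = 27403 - 2*(-146)/(68 + (-6 + 14)²) = 27403 - 2*(-146)/(68 + 8²) = 27403 - 2*(-146)/(68 + 64) = 27403 - 2*(-146)/132 = 27403 - 1*(-73/33) = 27403 + 73/33 = 904372/33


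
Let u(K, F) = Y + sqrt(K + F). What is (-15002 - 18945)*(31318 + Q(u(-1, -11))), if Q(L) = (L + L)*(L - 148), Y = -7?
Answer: -1136002408 + 21997656*I*sqrt(3) ≈ -1.136e+9 + 3.8101e+7*I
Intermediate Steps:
u(K, F) = -7 + sqrt(F + K) (u(K, F) = -7 + sqrt(K + F) = -7 + sqrt(F + K))
Q(L) = 2*L*(-148 + L) (Q(L) = (2*L)*(-148 + L) = 2*L*(-148 + L))
(-15002 - 18945)*(31318 + Q(u(-1, -11))) = (-15002 - 18945)*(31318 + 2*(-7 + sqrt(-11 - 1))*(-148 + (-7 + sqrt(-11 - 1)))) = -33947*(31318 + 2*(-7 + sqrt(-12))*(-148 + (-7 + sqrt(-12)))) = -33947*(31318 + 2*(-7 + 2*I*sqrt(3))*(-148 + (-7 + 2*I*sqrt(3)))) = -33947*(31318 + 2*(-7 + 2*I*sqrt(3))*(-155 + 2*I*sqrt(3))) = -33947*(31318 + 2*(-155 + 2*I*sqrt(3))*(-7 + 2*I*sqrt(3))) = -1063152146 - 67894*(-155 + 2*I*sqrt(3))*(-7 + 2*I*sqrt(3))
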